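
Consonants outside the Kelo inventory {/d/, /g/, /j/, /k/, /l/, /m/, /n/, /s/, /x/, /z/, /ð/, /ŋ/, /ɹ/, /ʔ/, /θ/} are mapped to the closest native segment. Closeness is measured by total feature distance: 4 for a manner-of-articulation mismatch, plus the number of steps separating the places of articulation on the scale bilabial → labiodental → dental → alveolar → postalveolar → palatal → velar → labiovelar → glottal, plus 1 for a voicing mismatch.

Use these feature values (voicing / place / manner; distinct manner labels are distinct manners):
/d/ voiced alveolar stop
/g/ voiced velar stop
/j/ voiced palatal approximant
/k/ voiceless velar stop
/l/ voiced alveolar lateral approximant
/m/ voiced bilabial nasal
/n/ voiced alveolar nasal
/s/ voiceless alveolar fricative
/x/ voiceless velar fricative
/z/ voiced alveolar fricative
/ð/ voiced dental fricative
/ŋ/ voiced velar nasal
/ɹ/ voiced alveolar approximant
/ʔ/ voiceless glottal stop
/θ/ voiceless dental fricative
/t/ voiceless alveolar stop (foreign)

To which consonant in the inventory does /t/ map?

/d/ is closest: same manner (stop), place distance 0 (alveolar→alveolar), voicing differs (+1); total 1. Next closest is /k/ at distance 3.

d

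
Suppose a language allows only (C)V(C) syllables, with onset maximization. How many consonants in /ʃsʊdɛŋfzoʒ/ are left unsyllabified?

2

Under (C)V(C), the unsyllabifiable consonants are /ʃ/, /f/ (at most one coda consonant is licensed; onsets are limited to one consonant).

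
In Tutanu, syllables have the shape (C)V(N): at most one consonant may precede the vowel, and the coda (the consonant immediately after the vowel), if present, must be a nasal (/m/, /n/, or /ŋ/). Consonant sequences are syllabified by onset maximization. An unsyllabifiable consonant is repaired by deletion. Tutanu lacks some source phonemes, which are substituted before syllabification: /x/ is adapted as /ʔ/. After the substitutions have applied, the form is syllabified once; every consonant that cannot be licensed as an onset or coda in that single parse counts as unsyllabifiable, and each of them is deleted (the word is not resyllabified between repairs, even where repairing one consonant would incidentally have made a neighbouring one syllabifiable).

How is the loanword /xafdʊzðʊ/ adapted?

ʔadʊðʊ

Substitution: /x/ → /ʔ/, giving /ʔafdʊzðʊ/.
Syllabifying with onset maximization leaves /f/, /z/ stranded (only a nasal (/m/, /n/, or /ŋ/) is licensed in coda position; onsets are limited to one consonant).
Each unlicensed consonant is deleted: /f/, /z/.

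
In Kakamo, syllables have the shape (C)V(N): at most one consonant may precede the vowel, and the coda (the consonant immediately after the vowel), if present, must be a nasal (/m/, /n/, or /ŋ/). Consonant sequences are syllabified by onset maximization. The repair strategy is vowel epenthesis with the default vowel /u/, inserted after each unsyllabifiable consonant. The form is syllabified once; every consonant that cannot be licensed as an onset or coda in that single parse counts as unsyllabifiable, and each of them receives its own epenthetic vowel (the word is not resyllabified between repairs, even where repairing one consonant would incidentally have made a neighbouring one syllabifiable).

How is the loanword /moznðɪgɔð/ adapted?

mozunuðɪgɔðu

Syllabifying with onset maximization leaves /z/, /n/, /ð/ stranded (only a nasal (/m/, /n/, or /ŋ/) is licensed in coda position; onsets are limited to one consonant).
Epenthesis after each stranded consonant: /z/ → /zu/, /n/ → /nu/, /ð/ → /ðu/.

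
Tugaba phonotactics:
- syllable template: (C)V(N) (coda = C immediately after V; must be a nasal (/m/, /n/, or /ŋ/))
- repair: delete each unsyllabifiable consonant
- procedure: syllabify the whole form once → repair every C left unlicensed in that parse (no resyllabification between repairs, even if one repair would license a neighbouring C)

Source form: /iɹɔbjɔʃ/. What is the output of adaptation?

iɹɔjɔ

Under (C)V(N), the unsyllabifiable consonants are /b/, /ʃ/ (only a nasal (/m/, /n/, or /ŋ/) is licensed in coda position; onsets are limited to one consonant).
Deleting the stranded consonants removes /b/, /ʃ/.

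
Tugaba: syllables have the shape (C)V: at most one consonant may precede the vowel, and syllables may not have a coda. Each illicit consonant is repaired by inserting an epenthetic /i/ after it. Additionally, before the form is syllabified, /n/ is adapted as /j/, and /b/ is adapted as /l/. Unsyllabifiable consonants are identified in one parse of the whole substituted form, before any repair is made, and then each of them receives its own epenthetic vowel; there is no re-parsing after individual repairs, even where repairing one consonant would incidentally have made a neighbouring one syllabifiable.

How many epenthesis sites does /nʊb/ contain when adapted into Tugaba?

1

After substitution the input is /jʊl/.
The unsyllabifiable consonants are /l/; each receives one epenthetic vowel.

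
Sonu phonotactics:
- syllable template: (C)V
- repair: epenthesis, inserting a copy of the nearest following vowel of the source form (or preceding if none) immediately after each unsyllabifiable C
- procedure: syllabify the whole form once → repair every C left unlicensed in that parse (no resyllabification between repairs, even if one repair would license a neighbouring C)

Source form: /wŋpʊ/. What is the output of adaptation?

The consonants /w/, /ŋ/ cannot be parsed into a legal (C)V syllable (no codas are permitted; onsets are limited to one consonant).
Inserting the epenthetic vowel yields /w/ → /wʊ/, /ŋ/ → /ŋʊ/.

wʊŋʊpʊ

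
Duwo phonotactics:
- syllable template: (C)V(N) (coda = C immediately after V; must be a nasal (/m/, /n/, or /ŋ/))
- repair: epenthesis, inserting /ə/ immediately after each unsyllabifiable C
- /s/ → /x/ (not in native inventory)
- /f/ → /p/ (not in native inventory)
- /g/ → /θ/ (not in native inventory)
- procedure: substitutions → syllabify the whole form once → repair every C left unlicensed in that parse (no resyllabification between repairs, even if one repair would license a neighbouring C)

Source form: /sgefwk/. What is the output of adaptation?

xəθepəwəkə

Substitution: /s/ → /x/, /g/ → /θ/, /f/ → /p/, giving /xθepwk/.
Under (C)V(N), the unsyllabifiable consonants are /x/, /p/, /w/, /k/ (only a nasal (/m/, /n/, or /ŋ/) is licensed in coda position; onsets are limited to one consonant).
Each unlicensed consonant becomes the onset of a new syllable: /x/ → /xə/, /p/ → /pə/, /w/ → /wə/, /k/ → /kə/.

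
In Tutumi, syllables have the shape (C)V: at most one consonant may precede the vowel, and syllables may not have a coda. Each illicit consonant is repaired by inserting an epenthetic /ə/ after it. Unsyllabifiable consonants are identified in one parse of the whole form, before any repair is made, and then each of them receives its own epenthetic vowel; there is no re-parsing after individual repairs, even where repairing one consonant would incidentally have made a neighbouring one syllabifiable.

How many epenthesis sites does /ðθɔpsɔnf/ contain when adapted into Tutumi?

The unsyllabifiable consonants are /ð/, /p/, /n/, /f/; each receives one epenthetic vowel.

4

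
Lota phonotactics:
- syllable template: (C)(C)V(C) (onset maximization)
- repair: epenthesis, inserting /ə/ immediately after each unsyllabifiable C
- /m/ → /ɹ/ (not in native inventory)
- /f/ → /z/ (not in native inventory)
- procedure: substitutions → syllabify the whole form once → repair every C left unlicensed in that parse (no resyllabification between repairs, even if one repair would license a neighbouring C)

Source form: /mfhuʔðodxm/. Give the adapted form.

ɹəzhuʔðodxəɹə

Substitution: /m/ → /ɹ/, /f/ → /z/, giving /ɹzhuʔðodxɹ/.
The consonants /ɹ/, /x/, /ɹ/ cannot be parsed into a legal (C)(C)V(C) syllable (at most one coda consonant is licensed; onsets may contain at most 2 consonants).
Each unlicensed consonant becomes the onset of a new syllable: /ɹ/ → /ɹə/, /x/ → /xə/, /ɹ/ → /ɹə/.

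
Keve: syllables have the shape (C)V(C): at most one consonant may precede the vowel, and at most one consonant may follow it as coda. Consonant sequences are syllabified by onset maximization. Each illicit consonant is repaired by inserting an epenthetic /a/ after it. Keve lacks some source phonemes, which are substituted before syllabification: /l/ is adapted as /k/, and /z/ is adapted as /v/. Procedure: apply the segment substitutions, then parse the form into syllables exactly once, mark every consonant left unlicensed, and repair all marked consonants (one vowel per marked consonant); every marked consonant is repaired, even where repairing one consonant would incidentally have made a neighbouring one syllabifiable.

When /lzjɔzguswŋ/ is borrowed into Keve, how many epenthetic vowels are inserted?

After substitution the input is /kvjɔvguswŋ/.
The unsyllabifiable consonants are /k/, /v/, /w/, /ŋ/; each receives one epenthetic vowel.

4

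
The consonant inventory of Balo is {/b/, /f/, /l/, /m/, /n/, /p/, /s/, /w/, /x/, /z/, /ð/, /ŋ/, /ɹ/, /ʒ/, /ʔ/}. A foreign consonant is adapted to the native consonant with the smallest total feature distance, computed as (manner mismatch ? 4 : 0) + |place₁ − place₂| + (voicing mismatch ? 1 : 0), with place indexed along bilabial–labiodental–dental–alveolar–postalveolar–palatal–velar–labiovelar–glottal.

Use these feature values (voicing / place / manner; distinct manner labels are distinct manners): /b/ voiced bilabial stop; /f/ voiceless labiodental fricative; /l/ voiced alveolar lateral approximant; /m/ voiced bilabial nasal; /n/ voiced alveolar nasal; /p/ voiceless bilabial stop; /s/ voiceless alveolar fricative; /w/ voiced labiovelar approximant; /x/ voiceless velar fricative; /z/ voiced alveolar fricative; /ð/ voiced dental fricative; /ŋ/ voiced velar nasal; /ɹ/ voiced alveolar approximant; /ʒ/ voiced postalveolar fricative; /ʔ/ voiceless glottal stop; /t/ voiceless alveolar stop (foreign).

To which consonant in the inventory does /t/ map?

/p/ is closest: same manner (stop), place distance 3 (alveolar→bilabial), same voicing; total 3. Next closest is /b/ at distance 4.

p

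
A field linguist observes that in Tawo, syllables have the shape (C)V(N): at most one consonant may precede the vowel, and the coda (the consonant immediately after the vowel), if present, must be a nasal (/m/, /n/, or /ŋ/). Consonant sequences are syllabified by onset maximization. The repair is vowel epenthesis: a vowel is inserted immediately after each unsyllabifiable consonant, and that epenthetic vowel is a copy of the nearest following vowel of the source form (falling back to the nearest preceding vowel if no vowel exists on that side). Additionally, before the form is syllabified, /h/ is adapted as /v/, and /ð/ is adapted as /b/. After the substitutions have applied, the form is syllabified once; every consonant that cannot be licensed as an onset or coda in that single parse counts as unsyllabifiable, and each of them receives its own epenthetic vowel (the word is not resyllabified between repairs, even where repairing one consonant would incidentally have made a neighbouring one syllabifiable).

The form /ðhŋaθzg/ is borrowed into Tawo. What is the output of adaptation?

bavaŋaθazaga

Substitution: /ð/ → /b/, /h/ → /v/, giving /bvŋaθzg/.
Syllabifying with onset maximization leaves /b/, /v/, /θ/, /z/, /g/ stranded (only a nasal (/m/, /n/, or /ŋ/) is licensed in coda position; onsets are limited to one consonant).
Inserting the epenthetic vowel yields /b/ → /ba/, /v/ → /va/, /θ/ → /θa/, /z/ → /za/, /g/ → /ga/.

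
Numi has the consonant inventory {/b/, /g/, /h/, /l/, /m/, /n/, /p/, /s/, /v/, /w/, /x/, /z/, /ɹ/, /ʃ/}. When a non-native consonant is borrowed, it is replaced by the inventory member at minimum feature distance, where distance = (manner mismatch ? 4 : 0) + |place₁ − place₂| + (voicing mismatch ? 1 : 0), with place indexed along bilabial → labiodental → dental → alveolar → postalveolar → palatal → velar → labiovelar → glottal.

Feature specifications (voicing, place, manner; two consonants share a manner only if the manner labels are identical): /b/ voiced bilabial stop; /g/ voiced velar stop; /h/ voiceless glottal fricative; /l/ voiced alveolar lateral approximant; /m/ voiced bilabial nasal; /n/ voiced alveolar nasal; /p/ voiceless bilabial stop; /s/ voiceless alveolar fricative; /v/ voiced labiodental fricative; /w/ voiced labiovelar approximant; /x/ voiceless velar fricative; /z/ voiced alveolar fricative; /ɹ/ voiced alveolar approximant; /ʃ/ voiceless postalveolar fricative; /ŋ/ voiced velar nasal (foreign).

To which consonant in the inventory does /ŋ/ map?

n

/n/ is closest: same manner (nasal), place distance 3 (velar→alveolar), same voicing; total 3. Next closest is /g/ at distance 4.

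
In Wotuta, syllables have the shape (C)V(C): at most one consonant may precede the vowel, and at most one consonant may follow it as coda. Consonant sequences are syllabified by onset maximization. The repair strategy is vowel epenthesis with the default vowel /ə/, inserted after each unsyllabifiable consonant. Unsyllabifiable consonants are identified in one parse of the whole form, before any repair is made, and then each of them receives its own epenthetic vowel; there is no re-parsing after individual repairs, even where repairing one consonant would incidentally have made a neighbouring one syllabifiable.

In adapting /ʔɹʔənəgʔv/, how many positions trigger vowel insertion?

4

The unsyllabifiable consonants are /ʔ/, /ɹ/, /ʔ/, /v/; each receives one epenthetic vowel.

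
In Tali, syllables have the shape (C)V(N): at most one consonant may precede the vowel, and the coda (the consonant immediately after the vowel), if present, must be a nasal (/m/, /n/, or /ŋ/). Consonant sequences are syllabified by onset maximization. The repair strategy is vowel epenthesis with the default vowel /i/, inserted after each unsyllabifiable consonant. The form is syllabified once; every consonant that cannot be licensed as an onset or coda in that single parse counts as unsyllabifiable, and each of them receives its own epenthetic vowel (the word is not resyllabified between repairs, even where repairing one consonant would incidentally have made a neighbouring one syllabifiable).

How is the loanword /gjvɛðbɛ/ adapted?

gijivɛðibɛ

The consonants /g/, /j/, /ð/ cannot be parsed into a legal (C)V(N) syllable (only a nasal (/m/, /n/, or /ŋ/) is licensed in coda position; onsets are limited to one consonant).
Inserting the epenthetic vowel yields /g/ → /gi/, /j/ → /ji/, /ð/ → /ði/.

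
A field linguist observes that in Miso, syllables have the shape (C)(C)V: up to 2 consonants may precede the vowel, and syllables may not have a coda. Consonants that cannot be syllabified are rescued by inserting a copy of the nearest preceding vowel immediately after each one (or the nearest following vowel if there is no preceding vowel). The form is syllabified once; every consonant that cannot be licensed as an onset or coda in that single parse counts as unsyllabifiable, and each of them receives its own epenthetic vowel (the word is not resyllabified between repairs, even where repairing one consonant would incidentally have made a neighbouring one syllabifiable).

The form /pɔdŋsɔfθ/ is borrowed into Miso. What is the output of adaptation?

pɔdɔŋsɔfɔθɔ

The consonants /d/, /f/, /θ/ cannot be parsed into a legal (C)(C)V syllable (no codas are permitted; onsets may contain at most 2 consonants).
Epenthesis after each stranded consonant: /d/ → /dɔ/, /f/ → /fɔ/, /θ/ → /θɔ/.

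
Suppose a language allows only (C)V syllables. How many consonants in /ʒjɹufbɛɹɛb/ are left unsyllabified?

Syllabifying with onset maximization leaves /ʒ/, /j/, /f/, /b/ stranded (no codas are permitted; onsets are limited to one consonant).

4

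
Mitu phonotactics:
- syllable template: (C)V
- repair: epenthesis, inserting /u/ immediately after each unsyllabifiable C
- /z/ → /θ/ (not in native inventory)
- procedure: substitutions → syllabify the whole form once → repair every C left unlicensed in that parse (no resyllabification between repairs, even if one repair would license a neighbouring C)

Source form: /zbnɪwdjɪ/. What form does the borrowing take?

θubunɪwudujɪ

Substitution: /z/ → /θ/, giving /θbnɪwdjɪ/.
The consonants /θ/, /b/, /w/, /d/ cannot be parsed into a legal (C)V syllable (no codas are permitted; onsets are limited to one consonant).
Each unlicensed consonant becomes the onset of a new syllable: /θ/ → /θu/, /b/ → /bu/, /w/ → /wu/, /d/ → /du/.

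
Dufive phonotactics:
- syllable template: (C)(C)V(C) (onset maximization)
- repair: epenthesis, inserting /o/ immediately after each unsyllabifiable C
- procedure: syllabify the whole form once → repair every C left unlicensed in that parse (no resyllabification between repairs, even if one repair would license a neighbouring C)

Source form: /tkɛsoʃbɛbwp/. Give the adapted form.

Under (C)(C)V(C), the unsyllabifiable consonants are /w/, /p/ (at most one coda consonant is licensed; onsets may contain at most 2 consonants).
Epenthesis after each stranded consonant: /w/ → /wo/, /p/ → /po/.

tkɛsoʃbɛbwopo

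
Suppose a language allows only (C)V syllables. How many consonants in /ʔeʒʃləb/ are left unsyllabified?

3

Under (C)V, the unsyllabifiable consonants are /ʒ/, /ʃ/, /b/ (no codas are permitted; onsets are limited to one consonant).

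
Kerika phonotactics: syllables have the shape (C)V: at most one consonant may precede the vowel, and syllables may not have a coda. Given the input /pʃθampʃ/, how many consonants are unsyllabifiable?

Syllabifying with onset maximization leaves /p/, /ʃ/, /m/, /p/, /ʃ/ stranded (no codas are permitted; onsets are limited to one consonant).

5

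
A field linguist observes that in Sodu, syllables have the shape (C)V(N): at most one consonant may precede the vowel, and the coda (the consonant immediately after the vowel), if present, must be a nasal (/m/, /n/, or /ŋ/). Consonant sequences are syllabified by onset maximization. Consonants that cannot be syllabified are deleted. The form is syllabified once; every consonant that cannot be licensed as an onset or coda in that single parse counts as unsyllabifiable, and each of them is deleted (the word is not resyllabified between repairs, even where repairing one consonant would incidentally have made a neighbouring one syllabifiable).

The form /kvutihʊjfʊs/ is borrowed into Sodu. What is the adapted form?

The consonants /k/, /j/, /s/ cannot be parsed into a legal (C)V(N) syllable (only a nasal (/m/, /n/, or /ŋ/) is licensed in coda position; onsets are limited to one consonant).
Deletion applies to /k/, /j/, /s/.

vutihʊfʊ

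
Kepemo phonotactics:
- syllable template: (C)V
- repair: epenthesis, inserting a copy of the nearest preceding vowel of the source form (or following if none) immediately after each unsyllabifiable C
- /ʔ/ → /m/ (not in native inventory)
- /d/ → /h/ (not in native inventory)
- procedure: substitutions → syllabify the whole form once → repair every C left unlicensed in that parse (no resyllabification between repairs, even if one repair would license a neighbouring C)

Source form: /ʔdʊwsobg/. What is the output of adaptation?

Substitution: /ʔ/ → /m/, /d/ → /h/, giving /mhʊwsobg/.
The consonants /m/, /w/, /b/, /g/ cannot be parsed into a legal (C)V syllable (no codas are permitted; onsets are limited to one consonant).
Inserting the epenthetic vowel yields /m/ → /mʊ/, /w/ → /wʊ/, /b/ → /bo/, /g/ → /go/.

mʊhʊwʊsobogo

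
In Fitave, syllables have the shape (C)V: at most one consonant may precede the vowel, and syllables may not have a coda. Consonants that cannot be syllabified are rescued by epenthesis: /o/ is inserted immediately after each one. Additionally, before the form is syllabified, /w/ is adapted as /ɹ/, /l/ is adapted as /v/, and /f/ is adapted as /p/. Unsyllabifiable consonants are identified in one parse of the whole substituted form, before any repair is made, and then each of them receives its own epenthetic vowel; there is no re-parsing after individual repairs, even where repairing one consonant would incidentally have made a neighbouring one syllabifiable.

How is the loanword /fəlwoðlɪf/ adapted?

Substitution: /f/ → /p/, /l/ → /v/, /w/ → /ɹ/, giving /pəvɹoðvɪp/.
The consonants /v/, /ð/, /p/ cannot be parsed into a legal (C)V syllable (no codas are permitted; onsets are limited to one consonant).
Inserting the epenthetic vowel yields /v/ → /vo/, /ð/ → /ðo/, /p/ → /po/.

pəvoɹoðovɪpo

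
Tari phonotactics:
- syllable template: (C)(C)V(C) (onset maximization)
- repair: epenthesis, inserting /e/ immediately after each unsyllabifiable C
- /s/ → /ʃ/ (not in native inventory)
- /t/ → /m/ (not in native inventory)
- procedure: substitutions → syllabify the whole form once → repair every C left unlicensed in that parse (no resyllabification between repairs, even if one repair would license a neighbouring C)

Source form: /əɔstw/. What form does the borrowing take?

Substitution: /s/ → /ʃ/, /t/ → /m/, giving /əɔʃmw/.
The consonants /m/, /w/ cannot be parsed into a legal (C)(C)V(C) syllable (at most one coda consonant is licensed; onsets may contain at most 2 consonants).
Epenthesis after each stranded consonant: /m/ → /me/, /w/ → /we/.

əɔʃmewe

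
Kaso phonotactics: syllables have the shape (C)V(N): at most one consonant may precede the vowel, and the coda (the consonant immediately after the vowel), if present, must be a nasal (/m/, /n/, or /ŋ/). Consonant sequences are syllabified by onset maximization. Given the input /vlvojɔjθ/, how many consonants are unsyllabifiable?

4

The consonants /v/, /l/, /j/, /θ/ cannot be parsed into a legal (C)V(N) syllable (only a nasal (/m/, /n/, or /ŋ/) is licensed in coda position; onsets are limited to one consonant).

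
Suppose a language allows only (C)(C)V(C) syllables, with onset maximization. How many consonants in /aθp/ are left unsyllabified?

Syllabifying with onset maximization leaves /p/ stranded (at most one coda consonant is licensed; onsets may contain at most 2 consonants).

1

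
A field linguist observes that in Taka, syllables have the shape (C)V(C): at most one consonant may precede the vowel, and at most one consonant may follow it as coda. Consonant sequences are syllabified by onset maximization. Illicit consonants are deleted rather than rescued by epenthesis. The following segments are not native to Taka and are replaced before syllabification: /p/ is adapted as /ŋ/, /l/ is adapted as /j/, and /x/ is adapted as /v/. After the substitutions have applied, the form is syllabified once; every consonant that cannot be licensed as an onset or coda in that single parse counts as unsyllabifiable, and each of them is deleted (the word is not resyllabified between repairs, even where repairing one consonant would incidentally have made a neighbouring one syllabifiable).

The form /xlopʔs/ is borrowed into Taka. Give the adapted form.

joŋ

Substitution: /x/ → /v/, /l/ → /j/, /p/ → /ŋ/, giving /vjoŋʔs/.
Syllabifying with onset maximization leaves /v/, /ʔ/, /s/ stranded (at most one coda consonant is licensed; onsets are limited to one consonant).
Deleting the stranded consonants removes /v/, /ʔ/, /s/.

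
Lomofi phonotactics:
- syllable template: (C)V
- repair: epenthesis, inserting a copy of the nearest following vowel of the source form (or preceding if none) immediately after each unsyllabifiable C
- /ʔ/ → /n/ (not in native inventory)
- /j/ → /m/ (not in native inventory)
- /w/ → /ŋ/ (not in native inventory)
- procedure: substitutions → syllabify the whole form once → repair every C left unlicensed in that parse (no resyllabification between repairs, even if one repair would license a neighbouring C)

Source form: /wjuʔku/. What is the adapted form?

Substitution: /w/ → /ŋ/, /j/ → /m/, /ʔ/ → /n/, giving /ŋmunku/.
The consonants /ŋ/, /n/ cannot be parsed into a legal (C)V syllable (no codas are permitted; onsets are limited to one consonant).
Each unlicensed consonant becomes the onset of a new syllable: /ŋ/ → /ŋu/, /n/ → /nu/.

ŋumunuku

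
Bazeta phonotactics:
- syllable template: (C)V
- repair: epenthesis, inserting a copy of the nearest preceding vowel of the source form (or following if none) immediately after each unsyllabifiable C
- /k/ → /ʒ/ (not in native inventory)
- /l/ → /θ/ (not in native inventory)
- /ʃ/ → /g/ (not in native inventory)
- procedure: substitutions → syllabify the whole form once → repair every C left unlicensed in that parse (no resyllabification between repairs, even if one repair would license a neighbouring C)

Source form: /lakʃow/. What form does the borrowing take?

θaʒagowo

Substitution: /l/ → /θ/, /k/ → /ʒ/, /ʃ/ → /g/, giving /θaʒgow/.
The consonants /ʒ/, /w/ cannot be parsed into a legal (C)V syllable (no codas are permitted; onsets are limited to one consonant).
Each unlicensed consonant becomes the onset of a new syllable: /ʒ/ → /ʒa/, /w/ → /wo/.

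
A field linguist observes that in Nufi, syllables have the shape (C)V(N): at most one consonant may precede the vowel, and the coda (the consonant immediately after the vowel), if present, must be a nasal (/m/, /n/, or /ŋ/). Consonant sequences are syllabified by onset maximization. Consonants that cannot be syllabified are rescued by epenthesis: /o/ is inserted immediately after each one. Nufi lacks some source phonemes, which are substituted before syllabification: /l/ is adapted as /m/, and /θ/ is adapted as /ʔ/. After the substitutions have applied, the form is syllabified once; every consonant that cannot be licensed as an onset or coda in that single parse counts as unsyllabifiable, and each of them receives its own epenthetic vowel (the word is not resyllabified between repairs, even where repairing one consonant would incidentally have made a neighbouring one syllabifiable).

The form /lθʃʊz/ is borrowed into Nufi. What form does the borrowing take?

moʔoʃʊzo

Substitution: /l/ → /m/, /θ/ → /ʔ/, giving /mʔʃʊz/.
The consonants /m/, /ʔ/, /z/ cannot be parsed into a legal (C)V(N) syllable (only a nasal (/m/, /n/, or /ŋ/) is licensed in coda position; onsets are limited to one consonant).
Epenthesis after each stranded consonant: /m/ → /mo/, /ʔ/ → /ʔo/, /z/ → /zo/.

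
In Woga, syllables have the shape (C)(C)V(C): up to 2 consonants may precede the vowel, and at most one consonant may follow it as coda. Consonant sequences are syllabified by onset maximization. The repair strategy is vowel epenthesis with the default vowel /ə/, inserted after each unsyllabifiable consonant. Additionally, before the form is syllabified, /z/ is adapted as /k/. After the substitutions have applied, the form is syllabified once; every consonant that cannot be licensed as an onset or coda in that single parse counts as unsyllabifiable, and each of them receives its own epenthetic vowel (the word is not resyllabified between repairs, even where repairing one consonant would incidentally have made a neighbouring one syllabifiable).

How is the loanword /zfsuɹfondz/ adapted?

kəfsuɹfondəkə

Substitution: /z/ → /k/, giving /kfsuɹfondk/.
Syllabifying with onset maximization leaves /k/, /d/, /k/ stranded (at most one coda consonant is licensed; onsets may contain at most 2 consonants).
Each unlicensed consonant becomes the onset of a new syllable: /k/ → /kə/, /d/ → /də/, /k/ → /kə/.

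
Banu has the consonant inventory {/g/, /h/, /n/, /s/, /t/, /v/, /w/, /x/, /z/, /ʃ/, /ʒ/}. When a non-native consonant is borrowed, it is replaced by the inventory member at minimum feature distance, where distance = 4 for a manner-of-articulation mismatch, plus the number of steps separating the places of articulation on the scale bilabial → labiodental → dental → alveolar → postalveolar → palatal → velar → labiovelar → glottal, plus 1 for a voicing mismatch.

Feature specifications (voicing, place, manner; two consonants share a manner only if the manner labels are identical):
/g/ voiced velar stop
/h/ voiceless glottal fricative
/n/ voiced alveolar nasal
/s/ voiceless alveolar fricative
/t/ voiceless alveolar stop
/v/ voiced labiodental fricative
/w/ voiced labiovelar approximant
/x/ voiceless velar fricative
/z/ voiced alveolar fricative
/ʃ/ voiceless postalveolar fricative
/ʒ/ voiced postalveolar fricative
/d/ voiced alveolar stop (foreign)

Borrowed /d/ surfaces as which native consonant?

/t/ is closest: same manner (stop), place distance 0 (alveolar→alveolar), voicing differs (+1); total 1. Next closest is /g/ at distance 3.

t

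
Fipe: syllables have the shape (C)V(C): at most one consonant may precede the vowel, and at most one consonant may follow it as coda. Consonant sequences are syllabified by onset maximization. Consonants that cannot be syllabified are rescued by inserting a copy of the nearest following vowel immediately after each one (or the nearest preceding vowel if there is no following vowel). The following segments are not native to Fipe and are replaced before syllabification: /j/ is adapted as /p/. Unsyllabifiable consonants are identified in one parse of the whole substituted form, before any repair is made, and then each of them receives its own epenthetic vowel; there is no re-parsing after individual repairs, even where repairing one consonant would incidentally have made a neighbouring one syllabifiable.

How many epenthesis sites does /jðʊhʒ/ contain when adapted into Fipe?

After substitution the input is /pðʊhʒ/.
The unsyllabifiable consonants are /p/, /ʒ/; each receives one epenthetic vowel.

2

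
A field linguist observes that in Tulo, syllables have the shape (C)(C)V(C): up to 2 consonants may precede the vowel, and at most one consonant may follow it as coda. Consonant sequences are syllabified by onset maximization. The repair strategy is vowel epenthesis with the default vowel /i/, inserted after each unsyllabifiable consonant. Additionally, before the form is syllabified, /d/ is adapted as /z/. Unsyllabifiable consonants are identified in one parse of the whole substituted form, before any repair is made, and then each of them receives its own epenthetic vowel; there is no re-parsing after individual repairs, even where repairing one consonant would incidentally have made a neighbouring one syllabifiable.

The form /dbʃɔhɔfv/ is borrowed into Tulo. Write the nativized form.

zibʃɔhɔfvi

Substitution: /d/ → /z/, giving /zbʃɔhɔfv/.
The consonants /z/, /v/ cannot be parsed into a legal (C)(C)V(C) syllable (at most one coda consonant is licensed; onsets may contain at most 2 consonants).
Each unlicensed consonant becomes the onset of a new syllable: /z/ → /zi/, /v/ → /vi/.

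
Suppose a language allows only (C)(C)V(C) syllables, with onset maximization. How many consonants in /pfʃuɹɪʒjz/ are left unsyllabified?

3

Under (C)(C)V(C), the unsyllabifiable consonants are /p/, /j/, /z/ (at most one coda consonant is licensed; onsets may contain at most 2 consonants).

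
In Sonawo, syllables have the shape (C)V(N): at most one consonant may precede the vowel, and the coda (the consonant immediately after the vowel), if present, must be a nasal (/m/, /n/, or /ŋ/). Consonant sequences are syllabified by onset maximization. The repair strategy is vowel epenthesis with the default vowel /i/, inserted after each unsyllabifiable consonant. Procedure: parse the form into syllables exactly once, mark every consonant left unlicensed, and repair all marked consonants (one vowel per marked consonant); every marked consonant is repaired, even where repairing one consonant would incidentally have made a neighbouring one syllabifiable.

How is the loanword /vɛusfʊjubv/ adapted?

Syllabifying with onset maximization leaves /s/, /b/, /v/ stranded (only a nasal (/m/, /n/, or /ŋ/) is licensed in coda position; onsets are limited to one consonant).
Inserting the epenthetic vowel yields /s/ → /si/, /b/ → /bi/, /v/ → /vi/.

vɛusifʊjubivi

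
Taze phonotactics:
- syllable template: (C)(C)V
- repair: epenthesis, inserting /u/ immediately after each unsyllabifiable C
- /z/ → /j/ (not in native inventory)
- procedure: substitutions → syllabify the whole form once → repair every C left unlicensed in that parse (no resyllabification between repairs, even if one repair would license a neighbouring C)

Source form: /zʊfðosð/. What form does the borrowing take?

jʊfðosuðu

Substitution: /z/ → /j/, giving /jʊfðosð/.
Syllabifying with onset maximization leaves /s/, /ð/ stranded (no codas are permitted; onsets may contain at most 2 consonants).
Inserting the epenthetic vowel yields /s/ → /su/, /ð/ → /ðu/.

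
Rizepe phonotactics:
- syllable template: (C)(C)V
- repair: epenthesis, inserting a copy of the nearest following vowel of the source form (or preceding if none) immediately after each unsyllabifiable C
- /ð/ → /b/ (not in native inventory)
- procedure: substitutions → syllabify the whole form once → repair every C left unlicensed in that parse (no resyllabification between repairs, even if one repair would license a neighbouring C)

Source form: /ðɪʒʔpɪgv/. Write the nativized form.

bɪʒɪʔpɪgɪvɪ

Substitution: /ð/ → /b/, giving /bɪʒʔpɪgv/.
Under (C)(C)V, the unsyllabifiable consonants are /ʒ/, /g/, /v/ (no codas are permitted; onsets may contain at most 2 consonants).
Each unlicensed consonant becomes the onset of a new syllable: /ʒ/ → /ʒɪ/, /g/ → /gɪ/, /v/ → /vɪ/.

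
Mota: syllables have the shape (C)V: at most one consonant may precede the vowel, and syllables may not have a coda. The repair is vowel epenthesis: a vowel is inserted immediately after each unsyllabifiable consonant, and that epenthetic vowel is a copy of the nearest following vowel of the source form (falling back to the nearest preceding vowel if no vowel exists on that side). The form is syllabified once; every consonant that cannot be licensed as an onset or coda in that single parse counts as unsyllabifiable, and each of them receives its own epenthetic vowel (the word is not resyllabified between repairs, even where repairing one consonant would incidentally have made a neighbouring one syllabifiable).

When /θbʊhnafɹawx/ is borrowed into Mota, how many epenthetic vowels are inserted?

The unsyllabifiable consonants are /θ/, /h/, /f/, /w/, /x/; each receives one epenthetic vowel.

5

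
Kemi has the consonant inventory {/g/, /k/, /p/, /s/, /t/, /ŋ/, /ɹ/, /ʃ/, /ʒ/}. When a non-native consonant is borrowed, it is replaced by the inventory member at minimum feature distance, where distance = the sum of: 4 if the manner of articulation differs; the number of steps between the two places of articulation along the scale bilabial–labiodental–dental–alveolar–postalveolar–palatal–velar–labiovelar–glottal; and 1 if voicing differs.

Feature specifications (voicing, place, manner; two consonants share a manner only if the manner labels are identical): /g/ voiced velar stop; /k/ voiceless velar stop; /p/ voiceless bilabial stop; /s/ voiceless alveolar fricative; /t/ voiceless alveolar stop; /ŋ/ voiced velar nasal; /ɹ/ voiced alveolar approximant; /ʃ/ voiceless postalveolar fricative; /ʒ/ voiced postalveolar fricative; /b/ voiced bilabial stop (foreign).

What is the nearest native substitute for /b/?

/p/ is closest: same manner (stop), place distance 0 (bilabial→bilabial), voicing differs (+1); total 1. Next closest is /t/ at distance 4.

p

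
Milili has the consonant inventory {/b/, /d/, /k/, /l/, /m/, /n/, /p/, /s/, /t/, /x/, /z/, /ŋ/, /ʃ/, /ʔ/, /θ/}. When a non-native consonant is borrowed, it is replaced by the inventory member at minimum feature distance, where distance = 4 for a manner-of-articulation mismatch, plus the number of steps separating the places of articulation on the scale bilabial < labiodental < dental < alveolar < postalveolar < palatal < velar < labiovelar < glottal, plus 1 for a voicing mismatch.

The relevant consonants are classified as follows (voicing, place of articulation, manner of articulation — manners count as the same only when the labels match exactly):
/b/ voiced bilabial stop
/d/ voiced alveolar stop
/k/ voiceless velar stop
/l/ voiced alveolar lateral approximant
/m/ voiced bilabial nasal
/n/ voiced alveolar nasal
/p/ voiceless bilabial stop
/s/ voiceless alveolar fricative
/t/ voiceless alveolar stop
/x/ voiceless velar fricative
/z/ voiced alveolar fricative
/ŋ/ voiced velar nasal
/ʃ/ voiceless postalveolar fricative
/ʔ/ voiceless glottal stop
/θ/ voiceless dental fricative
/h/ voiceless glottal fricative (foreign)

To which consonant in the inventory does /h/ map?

x

/x/ is closest: same manner (fricative), place distance 2 (glottal→velar), same voicing; total 2. Next closest is /ʃ/ at distance 4.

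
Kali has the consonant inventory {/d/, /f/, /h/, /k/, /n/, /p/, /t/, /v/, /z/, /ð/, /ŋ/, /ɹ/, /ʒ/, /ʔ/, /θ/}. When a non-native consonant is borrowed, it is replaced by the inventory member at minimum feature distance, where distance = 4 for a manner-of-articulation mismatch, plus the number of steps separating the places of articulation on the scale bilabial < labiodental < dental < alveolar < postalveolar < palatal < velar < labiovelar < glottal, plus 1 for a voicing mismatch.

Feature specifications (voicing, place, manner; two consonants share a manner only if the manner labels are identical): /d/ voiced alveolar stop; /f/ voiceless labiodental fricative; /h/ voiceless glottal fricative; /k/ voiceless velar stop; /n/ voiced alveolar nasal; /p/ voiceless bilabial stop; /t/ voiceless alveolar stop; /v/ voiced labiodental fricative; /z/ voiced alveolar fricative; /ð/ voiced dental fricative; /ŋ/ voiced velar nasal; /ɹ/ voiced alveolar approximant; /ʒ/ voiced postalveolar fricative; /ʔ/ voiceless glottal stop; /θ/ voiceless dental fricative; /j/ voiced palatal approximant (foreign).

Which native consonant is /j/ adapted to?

ɹ

/ɹ/ is closest: same manner (approximant), place distance 2 (palatal→alveolar), same voicing; total 2. Next closest is /ŋ/ at distance 5.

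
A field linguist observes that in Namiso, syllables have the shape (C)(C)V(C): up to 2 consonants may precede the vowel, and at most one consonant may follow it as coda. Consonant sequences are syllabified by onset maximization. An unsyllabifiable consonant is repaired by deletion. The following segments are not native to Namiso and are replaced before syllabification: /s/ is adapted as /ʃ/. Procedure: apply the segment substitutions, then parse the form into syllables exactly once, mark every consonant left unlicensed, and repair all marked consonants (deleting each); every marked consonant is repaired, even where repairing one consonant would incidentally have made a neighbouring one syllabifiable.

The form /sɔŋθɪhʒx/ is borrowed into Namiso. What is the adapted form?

ʃɔŋθɪh

Substitution: /s/ → /ʃ/, giving /ʃɔŋθɪhʒx/.
The consonants /ʒ/, /x/ cannot be parsed into a legal (C)(C)V(C) syllable (at most one coda consonant is licensed; onsets may contain at most 2 consonants).
Deletion applies to /ʒ/, /x/.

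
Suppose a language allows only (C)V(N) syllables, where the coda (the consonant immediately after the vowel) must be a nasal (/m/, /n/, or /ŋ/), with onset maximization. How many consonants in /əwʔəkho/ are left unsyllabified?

The consonants /w/, /k/ cannot be parsed into a legal (C)V(N) syllable (only a nasal (/m/, /n/, or /ŋ/) is licensed in coda position; onsets are limited to one consonant).

2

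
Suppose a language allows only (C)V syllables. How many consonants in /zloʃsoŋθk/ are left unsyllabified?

5

Under (C)V, the unsyllabifiable consonants are /z/, /ʃ/, /ŋ/, /θ/, /k/ (no codas are permitted; onsets are limited to one consonant).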